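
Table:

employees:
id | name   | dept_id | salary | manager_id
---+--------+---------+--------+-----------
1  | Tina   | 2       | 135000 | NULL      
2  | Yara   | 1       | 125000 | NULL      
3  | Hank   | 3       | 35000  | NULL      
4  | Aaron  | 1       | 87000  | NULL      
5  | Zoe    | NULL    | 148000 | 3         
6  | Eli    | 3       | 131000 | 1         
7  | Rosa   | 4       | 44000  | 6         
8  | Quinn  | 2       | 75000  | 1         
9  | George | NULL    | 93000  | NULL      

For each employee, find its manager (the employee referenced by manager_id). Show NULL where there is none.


This is a self-join: employees is joined to a second copy of itself, matching each row's manager_id to another row's id. Use LEFT JOIN so rows with manager_id=NULL are kept.
  - employee 1 (Tina): manager_id=NULL -> NULL
  - employee 2 (Yara): manager_id=NULL -> NULL
  - employee 3 (Hank): manager_id=NULL -> NULL
  - employee 4 (Aaron): manager_id=NULL -> NULL
  - employee 5 (Zoe): manager_id=3 -> Hank
  - employee 6 (Eli): manager_id=1 -> Tina
  - employee 7 (Rosa): manager_id=6 -> Eli
  - employee 8 (Quinn): manager_id=1 -> Tina
  - employee 9 (George): manager_id=NULL -> NULL

SQL:
SELECT a.name AS item, b.name AS manager
FROM employees a
LEFT JOIN employees b ON a.manager_id = b.id

Result:
item   | manager
-------+--------
Tina   | NULL   
Yara   | NULL   
Hank   | NULL   
Aaron  | NULL   
Zoe    | Hank   
Eli    | Tina   
Rosa   | Eli    
Quinn  | Tina   
George | NULL   


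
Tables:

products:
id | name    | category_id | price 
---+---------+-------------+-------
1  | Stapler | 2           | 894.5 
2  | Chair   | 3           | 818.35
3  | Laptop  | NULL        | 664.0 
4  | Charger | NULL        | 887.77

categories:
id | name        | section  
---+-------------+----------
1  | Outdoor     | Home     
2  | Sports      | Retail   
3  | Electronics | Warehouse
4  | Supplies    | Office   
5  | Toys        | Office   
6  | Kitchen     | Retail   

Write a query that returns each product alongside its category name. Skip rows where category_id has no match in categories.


INNER JOIN keeps only products rows whose category_id matches an id in categories. Walk through each product:
  - product 1 (Stapler): category_id=2 -> matches Sports
  - product 2 (Chair): category_id=3 -> matches Electronics
  - product 3 (Laptop): category_id=NULL, no match -> dropped
  - product 4 (Charger): category_id=NULL, no match -> dropped
So 2 of 4 rows are dropped.

SQL:
SELECT a.name, b.name AS category
FROM products a
INNER JOIN categories b ON a.category_id = b.id

Result:
name    | category   
--------+------------
Stapler | Sports     
Chair   | Electronics


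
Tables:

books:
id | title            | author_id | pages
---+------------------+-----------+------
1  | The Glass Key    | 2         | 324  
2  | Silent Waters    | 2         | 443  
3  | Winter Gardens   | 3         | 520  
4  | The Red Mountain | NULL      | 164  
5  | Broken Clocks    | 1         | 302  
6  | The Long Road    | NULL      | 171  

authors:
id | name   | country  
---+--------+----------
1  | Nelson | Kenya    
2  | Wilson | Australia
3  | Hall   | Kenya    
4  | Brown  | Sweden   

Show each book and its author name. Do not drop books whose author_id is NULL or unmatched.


LEFT JOIN keeps every row from books (the left table); where author_id has no match in authors, the author columns become NULL. Walk through each book:
  - book 1 (The Glass Key): author_id=2 -> matches Wilson
  - book 2 (Silent Waters): author_id=2 -> matches Wilson
  - book 3 (Winter Gardens): author_id=3 -> matches Hall
  - book 4 (The Red Mountain): author_id=NULL, no match -> kept with NULL
  - book 5 (Broken Clocks): author_id=1 -> matches Nelson
  - book 6 (The Long Road): author_id=NULL, no match -> kept with NULL
All 6 rows appear; 2 have NULL author.

SQL:
SELECT a.title, b.name AS author
FROM books a
LEFT JOIN authors b ON a.author_id = b.id

Result:
title            | author
-----------------+-------
The Glass Key    | Wilson
Silent Waters    | Wilson
Winter Gardens   | Hall  
The Red Mountain | NULL  
Broken Clocks    | Nelson
The Long Road    | NULL  


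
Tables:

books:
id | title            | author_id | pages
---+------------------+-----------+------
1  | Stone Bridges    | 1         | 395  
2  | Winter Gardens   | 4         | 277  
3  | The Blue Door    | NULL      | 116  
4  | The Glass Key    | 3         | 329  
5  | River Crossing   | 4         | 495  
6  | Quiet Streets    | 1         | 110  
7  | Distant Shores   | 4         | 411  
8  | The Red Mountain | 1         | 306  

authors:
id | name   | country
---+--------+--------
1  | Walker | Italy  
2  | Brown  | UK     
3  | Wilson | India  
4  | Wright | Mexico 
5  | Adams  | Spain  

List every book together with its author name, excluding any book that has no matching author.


INNER JOIN keeps only books rows whose author_id matches an id in authors. Walk through each book:
  - book 1 (Stone Bridges): author_id=1 -> matches Walker
  - book 2 (Winter Gardens): author_id=4 -> matches Wright
  - book 3 (The Blue Door): author_id=NULL, no match -> dropped
  - book 4 (The Glass Key): author_id=3 -> matches Wilson
  - book 5 (River Crossing): author_id=4 -> matches Wright
  - book 6 (Quiet Streets): author_id=1 -> matches Walker
  - book 7 (Distant Shores): author_id=4 -> matches Wright
  - book 8 (The Red Mountain): author_id=1 -> matches Walker
So 1 of 8 rows is dropped.

SQL:
SELECT a.title, b.name AS author
FROM books a
INNER JOIN authors b ON a.author_id = b.id

Result:
title            | author
-----------------+-------
Stone Bridges    | Walker
Winter Gardens   | Wright
The Glass Key    | Wilson
River Crossing   | Wright
Quiet Streets    | Walker
Distant Shores   | Wright
The Red Mountain | Walker


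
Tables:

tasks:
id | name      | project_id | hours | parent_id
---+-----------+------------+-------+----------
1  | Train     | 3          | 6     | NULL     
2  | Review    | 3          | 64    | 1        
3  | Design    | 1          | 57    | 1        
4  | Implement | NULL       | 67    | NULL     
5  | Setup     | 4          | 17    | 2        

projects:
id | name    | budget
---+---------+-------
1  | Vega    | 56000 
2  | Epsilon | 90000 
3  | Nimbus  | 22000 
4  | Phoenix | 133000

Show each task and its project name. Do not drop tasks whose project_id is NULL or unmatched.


LEFT JOIN keeps every row from tasks (the left table); where project_id has no match in projects, the project columns become NULL. Walk through each task:
  - task 1 (Train): project_id=3 -> matches Nimbus
  - task 2 (Review): project_id=3 -> matches Nimbus
  - task 3 (Design): project_id=1 -> matches Vega
  - task 4 (Implement): project_id=NULL, no match -> kept with NULL
  - task 5 (Setup): project_id=4 -> matches Phoenix
All 5 rows appear; 1 has NULL project.

SQL:
SELECT a.name, b.name AS project
FROM tasks a
LEFT JOIN projects b ON a.project_id = b.id

Result:
name      | project
----------+--------
Train     | Nimbus 
Review    | Nimbus 
Design    | Vega   
Implement | NULL   
Setup     | Phoenix


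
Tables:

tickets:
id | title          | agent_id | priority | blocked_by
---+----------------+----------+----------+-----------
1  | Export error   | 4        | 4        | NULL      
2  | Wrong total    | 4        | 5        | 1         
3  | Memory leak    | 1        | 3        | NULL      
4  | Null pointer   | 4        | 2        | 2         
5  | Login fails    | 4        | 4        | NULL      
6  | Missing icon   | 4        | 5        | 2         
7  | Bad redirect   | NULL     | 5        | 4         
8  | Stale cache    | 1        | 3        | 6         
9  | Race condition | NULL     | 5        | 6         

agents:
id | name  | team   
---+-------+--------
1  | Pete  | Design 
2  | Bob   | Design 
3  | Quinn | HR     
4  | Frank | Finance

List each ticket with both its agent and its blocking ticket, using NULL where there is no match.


Two LEFT JOINs from the same base table tickets: one to agents via agent_id, one to tickets itself via blocked_by. Both are LEFT so every ticket is preserved.
Match against agents:
  - ticket 1 (Export error): agent_id=4 -> matches Frank
  - ticket 2 (Wrong total): agent_id=4 -> matches Frank
  - ticket 3 (Memory leak): agent_id=1 -> matches Pete
  - ticket 4 (Null pointer): agent_id=4 -> matches Frank
  - ticket 5 (Login fails): agent_id=4 -> matches Frank
  - ticket 6 (Missing icon): agent_id=4 -> matches Frank
  - ticket 7 (Bad redirect): agent_id=NULL, no match -> kept with NULL
  - ticket 8 (Stale cache): agent_id=1 -> matches Pete
  - ticket 9 (Race condition): agent_id=NULL, no match -> kept with NULL
Match against tickets (self):
  - ticket 1 (Export error): blocked_by=NULL -> NULL
  - ticket 2 (Wrong total): blocked_by=1 -> Export error
  - ticket 3 (Memory leak): blocked_by=NULL -> NULL
  - ticket 4 (Null pointer): blocked_by=2 -> Wrong total
  - ticket 5 (Login fails): blocked_by=NULL -> NULL
  - ticket 6 (Missing icon): blocked_by=2 -> Wrong total
  - ticket 7 (Bad redirect): blocked_by=4 -> Null pointer
  - ticket 8 (Stale cache): blocked_by=6 -> Missing icon
  - ticket 9 (Race condition): blocked_by=6 -> Missing icon

SQL:
SELECT a.title, b.name AS agent, c.title AS blocked_by
FROM tickets a
LEFT JOIN agents b ON a.agent_id = b.id
LEFT JOIN tickets c ON a.blocked_by = c.id

Result:
title          | agent | blocked_by  
---------------+-------+-------------
Export error   | Frank | NULL        
Wrong total    | Frank | Export error
Memory leak    | Pete  | NULL        
Null pointer   | Frank | Wrong total 
Login fails    | Frank | NULL        
Missing icon   | Frank | Wrong total 
Bad redirect   | NULL  | Null pointer
Stale cache    | Pete  | Missing icon
Race condition | NULL  | Missing icon


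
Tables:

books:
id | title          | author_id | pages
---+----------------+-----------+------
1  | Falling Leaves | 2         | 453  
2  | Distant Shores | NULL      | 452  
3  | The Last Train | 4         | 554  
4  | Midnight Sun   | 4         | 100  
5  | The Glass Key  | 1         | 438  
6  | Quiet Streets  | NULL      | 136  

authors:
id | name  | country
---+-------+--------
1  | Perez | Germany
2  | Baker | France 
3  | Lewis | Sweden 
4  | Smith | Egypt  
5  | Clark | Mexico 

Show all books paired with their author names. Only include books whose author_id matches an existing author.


INNER JOIN keeps only books rows whose author_id matches an id in authors. Walk through each book:
  - book 1 (Falling Leaves): author_id=2 -> matches Baker
  - book 2 (Distant Shores): author_id=NULL, no match -> dropped
  - book 3 (The Last Train): author_id=4 -> matches Smith
  - book 4 (Midnight Sun): author_id=4 -> matches Smith
  - book 5 (The Glass Key): author_id=1 -> matches Perez
  - book 6 (Quiet Streets): author_id=NULL, no match -> dropped
So 2 of 6 rows are dropped.

SQL:
SELECT a.title, b.name AS author
FROM books a
INNER JOIN authors b ON a.author_id = b.id

Result:
title          | author
---------------+-------
Falling Leaves | Baker 
The Last Train | Smith 
Midnight Sun   | Smith 
The Glass Key  | Perez 


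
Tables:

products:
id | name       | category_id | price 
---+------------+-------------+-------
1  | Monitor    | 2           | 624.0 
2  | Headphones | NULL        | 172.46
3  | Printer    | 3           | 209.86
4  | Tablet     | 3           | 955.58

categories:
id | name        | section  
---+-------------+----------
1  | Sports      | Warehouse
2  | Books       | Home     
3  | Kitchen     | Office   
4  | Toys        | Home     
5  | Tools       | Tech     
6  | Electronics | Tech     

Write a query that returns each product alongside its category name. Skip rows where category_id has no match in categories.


INNER JOIN keeps only products rows whose category_id matches an id in categories. Walk through each product:
  - product 1 (Monitor): category_id=2 -> matches Books
  - product 2 (Headphones): category_id=NULL, no match -> dropped
  - product 3 (Printer): category_id=3 -> matches Kitchen
  - product 4 (Tablet): category_id=3 -> matches Kitchen
So 1 of 4 rows is dropped.

SQL:
SELECT a.name, b.name AS category
FROM products a
INNER JOIN categories b ON a.category_id = b.id

Result:
name    | category
--------+---------
Monitor | Books   
Printer | Kitchen 
Tablet  | Kitchen 


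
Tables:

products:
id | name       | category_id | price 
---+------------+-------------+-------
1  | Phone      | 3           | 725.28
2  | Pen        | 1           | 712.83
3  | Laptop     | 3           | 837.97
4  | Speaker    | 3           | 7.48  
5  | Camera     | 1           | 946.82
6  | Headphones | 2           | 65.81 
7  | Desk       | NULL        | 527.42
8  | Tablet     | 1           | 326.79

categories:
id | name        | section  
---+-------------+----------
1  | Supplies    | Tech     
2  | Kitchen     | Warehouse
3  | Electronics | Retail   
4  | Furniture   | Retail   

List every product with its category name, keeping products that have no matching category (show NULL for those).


LEFT JOIN keeps every row from products (the left table); where category_id has no match in categories, the category columns become NULL. Walk through each product:
  - product 1 (Phone): category_id=3 -> matches Electronics
  - product 2 (Pen): category_id=1 -> matches Supplies
  - product 3 (Laptop): category_id=3 -> matches Electronics
  - product 4 (Speaker): category_id=3 -> matches Electronics
  - product 5 (Camera): category_id=1 -> matches Supplies
  - product 6 (Headphones): category_id=2 -> matches Kitchen
  - product 7 (Desk): category_id=NULL, no match -> kept with NULL
  - product 8 (Tablet): category_id=1 -> matches Supplies
All 8 rows appear; 1 has NULL category.

SQL:
SELECT a.name, b.name AS category
FROM products a
LEFT JOIN categories b ON a.category_id = b.id

Result:
name       | category   
-----------+------------
Phone      | Electronics
Pen        | Supplies   
Laptop     | Electronics
Speaker    | Electronics
Camera     | Supplies   
Headphones | Kitchen    
Desk       | NULL       
Tablet     | Supplies   


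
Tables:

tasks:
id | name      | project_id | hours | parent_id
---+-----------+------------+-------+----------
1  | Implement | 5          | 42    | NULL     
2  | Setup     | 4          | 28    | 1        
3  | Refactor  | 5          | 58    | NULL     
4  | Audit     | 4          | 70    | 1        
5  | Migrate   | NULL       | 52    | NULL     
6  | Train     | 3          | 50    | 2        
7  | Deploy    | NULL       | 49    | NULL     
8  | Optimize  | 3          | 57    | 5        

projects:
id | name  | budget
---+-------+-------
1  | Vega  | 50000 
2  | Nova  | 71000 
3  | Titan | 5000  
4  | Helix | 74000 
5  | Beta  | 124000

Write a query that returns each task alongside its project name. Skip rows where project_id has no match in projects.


INNER JOIN keeps only tasks rows whose project_id matches an id in projects. Walk through each task:
  - task 1 (Implement): project_id=5 -> matches Beta
  - task 2 (Setup): project_id=4 -> matches Helix
  - task 3 (Refactor): project_id=5 -> matches Beta
  - task 4 (Audit): project_id=4 -> matches Helix
  - task 5 (Migrate): project_id=NULL, no match -> dropped
  - task 6 (Train): project_id=3 -> matches Titan
  - task 7 (Deploy): project_id=NULL, no match -> dropped
  - task 8 (Optimize): project_id=3 -> matches Titan
So 2 of 8 rows are dropped.

SQL:
SELECT a.name, b.name AS project
FROM tasks a
INNER JOIN projects b ON a.project_id = b.id

Result:
name      | project
----------+--------
Implement | Beta   
Setup     | Helix  
Refactor  | Beta   
Audit     | Helix  
Train     | Titan  
Optimize  | Titan  


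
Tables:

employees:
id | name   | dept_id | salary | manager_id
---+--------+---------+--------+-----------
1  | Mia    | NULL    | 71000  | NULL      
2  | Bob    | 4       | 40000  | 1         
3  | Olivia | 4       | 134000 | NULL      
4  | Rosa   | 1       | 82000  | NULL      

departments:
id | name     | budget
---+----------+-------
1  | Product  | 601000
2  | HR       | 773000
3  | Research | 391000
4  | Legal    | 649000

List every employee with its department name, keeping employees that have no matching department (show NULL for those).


LEFT JOIN keeps every row from employees (the left table); where dept_id has no match in departments, the department columns become NULL. Walk through each employee:
  - employee 1 (Mia): dept_id=NULL, no match -> kept with NULL
  - employee 2 (Bob): dept_id=4 -> matches Legal
  - employee 3 (Olivia): dept_id=4 -> matches Legal
  - employee 4 (Rosa): dept_id=1 -> matches Product
All 4 rows appear; 1 has NULL department.

SQL:
SELECT a.name, b.name AS department
FROM employees a
LEFT JOIN departments b ON a.dept_id = b.id

Result:
name   | department
-------+-----------
Mia    | NULL      
Bob    | Legal     
Olivia | Legal     
Rosa   | Product   


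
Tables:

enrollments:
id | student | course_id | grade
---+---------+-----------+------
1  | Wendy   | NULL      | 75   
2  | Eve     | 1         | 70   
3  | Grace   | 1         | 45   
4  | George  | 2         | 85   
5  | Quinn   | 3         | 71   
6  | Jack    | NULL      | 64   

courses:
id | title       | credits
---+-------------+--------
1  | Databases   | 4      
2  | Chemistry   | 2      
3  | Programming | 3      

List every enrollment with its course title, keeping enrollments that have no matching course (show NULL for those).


LEFT JOIN keeps every row from enrollments (the left table); where course_id has no match in courses, the course columns become NULL. Walk through each enrollment:
  - enrollment 1 (Wendy): course_id=NULL, no match -> kept with NULL
  - enrollment 2 (Eve): course_id=1 -> matches Databases
  - enrollment 3 (Grace): course_id=1 -> matches Databases
  - enrollment 4 (George): course_id=2 -> matches Chemistry
  - enrollment 5 (Quinn): course_id=3 -> matches Programming
  - enrollment 6 (Jack): course_id=NULL, no match -> kept with NULL
All 6 rows appear; 2 have NULL course.

SQL:
SELECT a.student, b.title AS course
FROM enrollments a
LEFT JOIN courses b ON a.course_id = b.id

Result:
student | course     
--------+------------
Wendy   | NULL       
Eve     | Databases  
Grace   | Databases  
George  | Chemistry  
Quinn   | Programming
Jack    | NULL       


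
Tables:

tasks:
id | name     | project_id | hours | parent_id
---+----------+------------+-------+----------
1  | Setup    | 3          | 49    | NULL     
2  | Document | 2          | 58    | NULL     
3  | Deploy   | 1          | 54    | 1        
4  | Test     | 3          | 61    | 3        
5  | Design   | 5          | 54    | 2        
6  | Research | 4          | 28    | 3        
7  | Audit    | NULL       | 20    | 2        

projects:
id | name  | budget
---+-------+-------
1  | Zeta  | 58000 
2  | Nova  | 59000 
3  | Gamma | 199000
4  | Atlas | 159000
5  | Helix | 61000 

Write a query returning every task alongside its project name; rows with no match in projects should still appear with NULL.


LEFT JOIN keeps every row from tasks (the left table); where project_id has no match in projects, the project columns become NULL. Walk through each task:
  - task 1 (Setup): project_id=3 -> matches Gamma
  - task 2 (Document): project_id=2 -> matches Nova
  - task 3 (Deploy): project_id=1 -> matches Zeta
  - task 4 (Test): project_id=3 -> matches Gamma
  - task 5 (Design): project_id=5 -> matches Helix
  - task 6 (Research): project_id=4 -> matches Atlas
  - task 7 (Audit): project_id=NULL, no match -> kept with NULL
All 7 rows appear; 1 has NULL project.

SQL:
SELECT a.name, b.name AS project
FROM tasks a
LEFT JOIN projects b ON a.project_id = b.id

Result:
name     | project
---------+--------
Setup    | Gamma  
Document | Nova   
Deploy   | Zeta   
Test     | Gamma  
Design   | Helix  
Research | Atlas  
Audit    | NULL   


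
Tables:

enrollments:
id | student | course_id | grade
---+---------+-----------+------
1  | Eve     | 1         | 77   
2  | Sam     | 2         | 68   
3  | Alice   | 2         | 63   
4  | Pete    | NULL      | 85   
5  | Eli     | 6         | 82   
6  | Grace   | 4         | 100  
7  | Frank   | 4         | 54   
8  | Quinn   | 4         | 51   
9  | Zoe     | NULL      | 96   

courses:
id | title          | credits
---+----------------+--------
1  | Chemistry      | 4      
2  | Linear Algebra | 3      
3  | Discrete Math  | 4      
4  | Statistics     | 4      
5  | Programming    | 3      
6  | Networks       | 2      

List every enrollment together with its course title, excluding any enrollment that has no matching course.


INNER JOIN keeps only enrollments rows whose course_id matches an id in courses. Walk through each enrollment:
  - enrollment 1 (Eve): course_id=1 -> matches Chemistry
  - enrollment 2 (Sam): course_id=2 -> matches Linear Algebra
  - enrollment 3 (Alice): course_id=2 -> matches Linear Algebra
  - enrollment 4 (Pete): course_id=NULL, no match -> dropped
  - enrollment 5 (Eli): course_id=6 -> matches Networks
  - enrollment 6 (Grace): course_id=4 -> matches Statistics
  - enrollment 7 (Frank): course_id=4 -> matches Statistics
  - enrollment 8 (Quinn): course_id=4 -> matches Statistics
  - enrollment 9 (Zoe): course_id=NULL, no match -> dropped
So 2 of 9 rows are dropped.

SQL:
SELECT a.student, b.title AS course
FROM enrollments a
INNER JOIN courses b ON a.course_id = b.id

Result:
student | course        
--------+---------------
Eve     | Chemistry     
Sam     | Linear Algebra
Alice   | Linear Algebra
Eli     | Networks      
Grace   | Statistics    
Frank   | Statistics    
Quinn   | Statistics    


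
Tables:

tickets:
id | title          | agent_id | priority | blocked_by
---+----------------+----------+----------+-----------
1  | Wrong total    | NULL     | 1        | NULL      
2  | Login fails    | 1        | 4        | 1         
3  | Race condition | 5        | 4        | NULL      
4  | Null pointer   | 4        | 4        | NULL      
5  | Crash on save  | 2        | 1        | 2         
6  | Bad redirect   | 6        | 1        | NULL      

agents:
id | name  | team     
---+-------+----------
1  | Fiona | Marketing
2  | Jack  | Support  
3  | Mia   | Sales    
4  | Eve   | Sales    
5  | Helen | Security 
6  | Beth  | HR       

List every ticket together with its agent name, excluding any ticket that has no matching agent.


INNER JOIN keeps only tickets rows whose agent_id matches an id in agents. Walk through each ticket:
  - ticket 1 (Wrong total): agent_id=NULL, no match -> dropped
  - ticket 2 (Login fails): agent_id=1 -> matches Fiona
  - ticket 3 (Race condition): agent_id=5 -> matches Helen
  - ticket 4 (Null pointer): agent_id=4 -> matches Eve
  - ticket 5 (Crash on save): agent_id=2 -> matches Jack
  - ticket 6 (Bad redirect): agent_id=6 -> matches Beth
So 1 of 6 rows is dropped.

SQL:
SELECT a.title, b.name AS agent
FROM tickets a
INNER JOIN agents b ON a.agent_id = b.id

Result:
title          | agent
---------------+------
Login fails    | Fiona
Race condition | Helen
Null pointer   | Eve  
Crash on save  | Jack 
Bad redirect   | Beth 


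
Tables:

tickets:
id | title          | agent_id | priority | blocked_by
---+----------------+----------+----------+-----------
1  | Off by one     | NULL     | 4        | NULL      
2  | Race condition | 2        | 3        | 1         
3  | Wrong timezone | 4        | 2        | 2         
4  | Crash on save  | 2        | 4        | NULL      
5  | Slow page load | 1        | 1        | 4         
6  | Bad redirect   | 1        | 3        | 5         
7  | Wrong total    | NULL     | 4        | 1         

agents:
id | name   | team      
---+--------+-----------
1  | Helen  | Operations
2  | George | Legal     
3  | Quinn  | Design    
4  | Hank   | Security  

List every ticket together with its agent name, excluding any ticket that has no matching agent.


INNER JOIN keeps only tickets rows whose agent_id matches an id in agents. Walk through each ticket:
  - ticket 1 (Off by one): agent_id=NULL, no match -> dropped
  - ticket 2 (Race condition): agent_id=2 -> matches George
  - ticket 3 (Wrong timezone): agent_id=4 -> matches Hank
  - ticket 4 (Crash on save): agent_id=2 -> matches George
  - ticket 5 (Slow page load): agent_id=1 -> matches Helen
  - ticket 6 (Bad redirect): agent_id=1 -> matches Helen
  - ticket 7 (Wrong total): agent_id=NULL, no match -> dropped
So 2 of 7 rows are dropped.

SQL:
SELECT a.title, b.name AS agent
FROM tickets a
INNER JOIN agents b ON a.agent_id = b.id

Result:
title          | agent 
---------------+-------
Race condition | George
Wrong timezone | Hank  
Crash on save  | George
Slow page load | Helen 
Bad redirect   | Helen 


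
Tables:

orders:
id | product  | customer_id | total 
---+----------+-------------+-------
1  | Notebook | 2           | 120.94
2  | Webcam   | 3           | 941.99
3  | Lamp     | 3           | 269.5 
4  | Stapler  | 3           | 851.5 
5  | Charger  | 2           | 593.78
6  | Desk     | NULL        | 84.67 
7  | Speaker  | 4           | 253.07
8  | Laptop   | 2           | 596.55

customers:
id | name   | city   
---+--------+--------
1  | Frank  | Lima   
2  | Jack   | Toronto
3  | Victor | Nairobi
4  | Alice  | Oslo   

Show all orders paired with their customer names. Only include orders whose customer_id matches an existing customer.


INNER JOIN keeps only orders rows whose customer_id matches an id in customers. Walk through each order:
  - order 1 (Notebook): customer_id=2 -> matches Jack
  - order 2 (Webcam): customer_id=3 -> matches Victor
  - order 3 (Lamp): customer_id=3 -> matches Victor
  - order 4 (Stapler): customer_id=3 -> matches Victor
  - order 5 (Charger): customer_id=2 -> matches Jack
  - order 6 (Desk): customer_id=NULL, no match -> dropped
  - order 7 (Speaker): customer_id=4 -> matches Alice
  - order 8 (Laptop): customer_id=2 -> matches Jack
So 1 of 8 rows is dropped.

SQL:
SELECT a.product, b.name AS customer
FROM orders a
INNER JOIN customers b ON a.customer_id = b.id

Result:
product  | customer
---------+---------
Notebook | Jack    
Webcam   | Victor  
Lamp     | Victor  
Stapler  | Victor  
Charger  | Jack    
Speaker  | Alice   
Laptop   | Jack    


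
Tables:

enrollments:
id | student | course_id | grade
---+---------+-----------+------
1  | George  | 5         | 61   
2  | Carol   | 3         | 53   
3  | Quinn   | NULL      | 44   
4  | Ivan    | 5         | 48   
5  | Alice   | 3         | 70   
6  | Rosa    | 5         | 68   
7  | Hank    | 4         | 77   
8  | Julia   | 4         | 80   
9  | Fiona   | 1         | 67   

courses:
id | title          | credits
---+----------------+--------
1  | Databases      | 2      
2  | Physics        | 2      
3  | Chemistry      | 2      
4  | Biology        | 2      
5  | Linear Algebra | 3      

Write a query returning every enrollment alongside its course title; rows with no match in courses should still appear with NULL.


LEFT JOIN keeps every row from enrollments (the left table); where course_id has no match in courses, the course columns become NULL. Walk through each enrollment:
  - enrollment 1 (George): course_id=5 -> matches Linear Algebra
  - enrollment 2 (Carol): course_id=3 -> matches Chemistry
  - enrollment 3 (Quinn): course_id=NULL, no match -> kept with NULL
  - enrollment 4 (Ivan): course_id=5 -> matches Linear Algebra
  - enrollment 5 (Alice): course_id=3 -> matches Chemistry
  - enrollment 6 (Rosa): course_id=5 -> matches Linear Algebra
  - enrollment 7 (Hank): course_id=4 -> matches Biology
  - enrollment 8 (Julia): course_id=4 -> matches Biology
  - enrollment 9 (Fiona): course_id=1 -> matches Databases
All 9 rows appear; 1 has NULL course.

SQL:
SELECT a.student, b.title AS course
FROM enrollments a
LEFT JOIN courses b ON a.course_id = b.id

Result:
student | course        
--------+---------------
George  | Linear Algebra
Carol   | Chemistry     
Quinn   | NULL          
Ivan    | Linear Algebra
Alice   | Chemistry     
Rosa    | Linear Algebra
Hank    | Biology       
Julia   | Biology       
Fiona   | Databases     


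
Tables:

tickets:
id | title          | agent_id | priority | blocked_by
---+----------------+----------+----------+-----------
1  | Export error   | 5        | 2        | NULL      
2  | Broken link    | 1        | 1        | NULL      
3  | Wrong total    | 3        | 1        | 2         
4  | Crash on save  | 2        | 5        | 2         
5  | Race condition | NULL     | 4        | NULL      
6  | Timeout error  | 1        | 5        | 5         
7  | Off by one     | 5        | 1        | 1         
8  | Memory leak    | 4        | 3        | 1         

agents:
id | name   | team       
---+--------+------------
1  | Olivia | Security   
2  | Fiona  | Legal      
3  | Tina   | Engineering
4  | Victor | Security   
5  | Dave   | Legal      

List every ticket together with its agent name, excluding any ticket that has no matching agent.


INNER JOIN keeps only tickets rows whose agent_id matches an id in agents. Walk through each ticket:
  - ticket 1 (Export error): agent_id=5 -> matches Dave
  - ticket 2 (Broken link): agent_id=1 -> matches Olivia
  - ticket 3 (Wrong total): agent_id=3 -> matches Tina
  - ticket 4 (Crash on save): agent_id=2 -> matches Fiona
  - ticket 5 (Race condition): agent_id=NULL, no match -> dropped
  - ticket 6 (Timeout error): agent_id=1 -> matches Olivia
  - ticket 7 (Off by one): agent_id=5 -> matches Dave
  - ticket 8 (Memory leak): agent_id=4 -> matches Victor
So 1 of 8 rows is dropped.

SQL:
SELECT a.title, b.name AS agent
FROM tickets a
INNER JOIN agents b ON a.agent_id = b.id

Result:
title         | agent 
--------------+-------
Export error  | Dave  
Broken link   | Olivia
Wrong total   | Tina  
Crash on save | Fiona 
Timeout error | Olivia
Off by one    | Dave  
Memory leak   | Victor


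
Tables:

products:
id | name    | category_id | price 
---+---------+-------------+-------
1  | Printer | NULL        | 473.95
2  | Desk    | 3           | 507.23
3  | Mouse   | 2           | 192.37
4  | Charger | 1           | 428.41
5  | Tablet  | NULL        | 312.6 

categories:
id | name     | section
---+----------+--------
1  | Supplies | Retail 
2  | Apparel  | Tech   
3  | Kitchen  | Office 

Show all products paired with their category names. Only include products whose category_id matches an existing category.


INNER JOIN keeps only products rows whose category_id matches an id in categories. Walk through each product:
  - product 1 (Printer): category_id=NULL, no match -> dropped
  - product 2 (Desk): category_id=3 -> matches Kitchen
  - product 3 (Mouse): category_id=2 -> matches Apparel
  - product 4 (Charger): category_id=1 -> matches Supplies
  - product 5 (Tablet): category_id=NULL, no match -> dropped
So 2 of 5 rows are dropped.

SQL:
SELECT a.name, b.name AS category
FROM products a
INNER JOIN categories b ON a.category_id = b.id

Result:
name    | category
--------+---------
Desk    | Kitchen 
Mouse   | Apparel 
Charger | Supplies


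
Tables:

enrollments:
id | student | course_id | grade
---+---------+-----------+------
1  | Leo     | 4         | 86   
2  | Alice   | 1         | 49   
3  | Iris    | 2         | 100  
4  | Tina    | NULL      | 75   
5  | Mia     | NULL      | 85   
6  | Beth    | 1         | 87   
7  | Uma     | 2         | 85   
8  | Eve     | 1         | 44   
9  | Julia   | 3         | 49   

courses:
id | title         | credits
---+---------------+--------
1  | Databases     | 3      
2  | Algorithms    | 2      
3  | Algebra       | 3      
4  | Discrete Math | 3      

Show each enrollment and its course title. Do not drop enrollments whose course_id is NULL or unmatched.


LEFT JOIN keeps every row from enrollments (the left table); where course_id has no match in courses, the course columns become NULL. Walk through each enrollment:
  - enrollment 1 (Leo): course_id=4 -> matches Discrete Math
  - enrollment 2 (Alice): course_id=1 -> matches Databases
  - enrollment 3 (Iris): course_id=2 -> matches Algorithms
  - enrollment 4 (Tina): course_id=NULL, no match -> kept with NULL
  - enrollment 5 (Mia): course_id=NULL, no match -> kept with NULL
  - enrollment 6 (Beth): course_id=1 -> matches Databases
  - enrollment 7 (Uma): course_id=2 -> matches Algorithms
  - enrollment 8 (Eve): course_id=1 -> matches Databases
  - enrollment 9 (Julia): course_id=3 -> matches Algebra
All 9 rows appear; 2 have NULL course.

SQL:
SELECT a.student, b.title AS course
FROM enrollments a
LEFT JOIN courses b ON a.course_id = b.id

Result:
student | course       
--------+--------------
Leo     | Discrete Math
Alice   | Databases    
Iris    | Algorithms   
Tina    | NULL         
Mia     | NULL         
Beth    | Databases    
Uma     | Algorithms   
Eve     | Databases    
Julia   | Algebra      


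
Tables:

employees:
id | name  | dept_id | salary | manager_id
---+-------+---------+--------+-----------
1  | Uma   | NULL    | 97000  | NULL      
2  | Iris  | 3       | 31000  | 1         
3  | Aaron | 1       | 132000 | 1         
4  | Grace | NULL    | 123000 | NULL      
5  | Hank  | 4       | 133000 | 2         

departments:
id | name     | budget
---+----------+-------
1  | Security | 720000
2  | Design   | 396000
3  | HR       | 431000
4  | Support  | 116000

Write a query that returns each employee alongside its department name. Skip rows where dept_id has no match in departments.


INNER JOIN keeps only employees rows whose dept_id matches an id in departments. Walk through each employee:
  - employee 1 (Uma): dept_id=NULL, no match -> dropped
  - employee 2 (Iris): dept_id=3 -> matches HR
  - employee 3 (Aaron): dept_id=1 -> matches Security
  - employee 4 (Grace): dept_id=NULL, no match -> dropped
  - employee 5 (Hank): dept_id=4 -> matches Support
So 2 of 5 rows are dropped.

SQL:
SELECT a.name, b.name AS department
FROM employees a
INNER JOIN departments b ON a.dept_id = b.id

Result:
name  | department
------+-----------
Iris  | HR        
Aaron | Security  
Hank  | Support   


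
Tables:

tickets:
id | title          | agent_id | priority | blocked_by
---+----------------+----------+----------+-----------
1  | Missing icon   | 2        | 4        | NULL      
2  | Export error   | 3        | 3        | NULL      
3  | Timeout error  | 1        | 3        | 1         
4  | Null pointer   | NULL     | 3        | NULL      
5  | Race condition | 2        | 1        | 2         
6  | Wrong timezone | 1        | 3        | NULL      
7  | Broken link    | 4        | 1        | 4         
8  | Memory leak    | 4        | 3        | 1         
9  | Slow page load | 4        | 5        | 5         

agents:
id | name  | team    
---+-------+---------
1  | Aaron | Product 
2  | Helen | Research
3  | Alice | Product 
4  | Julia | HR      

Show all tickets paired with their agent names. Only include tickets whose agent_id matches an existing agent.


INNER JOIN keeps only tickets rows whose agent_id matches an id in agents. Walk through each ticket:
  - ticket 1 (Missing icon): agent_id=2 -> matches Helen
  - ticket 2 (Export error): agent_id=3 -> matches Alice
  - ticket 3 (Timeout error): agent_id=1 -> matches Aaron
  - ticket 4 (Null pointer): agent_id=NULL, no match -> dropped
  - ticket 5 (Race condition): agent_id=2 -> matches Helen
  - ticket 6 (Wrong timezone): agent_id=1 -> matches Aaron
  - ticket 7 (Broken link): agent_id=4 -> matches Julia
  - ticket 8 (Memory leak): agent_id=4 -> matches Julia
  - ticket 9 (Slow page load): agent_id=4 -> matches Julia
So 1 of 9 rows is dropped.

SQL:
SELECT a.title, b.name AS agent
FROM tickets a
INNER JOIN agents b ON a.agent_id = b.id

Result:
title          | agent
---------------+------
Missing icon   | Helen
Export error   | Alice
Timeout error  | Aaron
Race condition | Helen
Wrong timezone | Aaron
Broken link    | Julia
Memory leak    | Julia
Slow page load | Julia


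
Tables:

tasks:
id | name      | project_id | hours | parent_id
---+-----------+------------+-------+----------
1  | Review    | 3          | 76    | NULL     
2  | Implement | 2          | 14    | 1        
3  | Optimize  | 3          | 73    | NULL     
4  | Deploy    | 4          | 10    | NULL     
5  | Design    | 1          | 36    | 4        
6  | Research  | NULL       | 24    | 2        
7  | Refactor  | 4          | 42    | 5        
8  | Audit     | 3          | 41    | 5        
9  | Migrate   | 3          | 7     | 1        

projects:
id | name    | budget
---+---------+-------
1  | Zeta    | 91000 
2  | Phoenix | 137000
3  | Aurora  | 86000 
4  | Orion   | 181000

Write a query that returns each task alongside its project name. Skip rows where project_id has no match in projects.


INNER JOIN keeps only tasks rows whose project_id matches an id in projects. Walk through each task:
  - task 1 (Review): project_id=3 -> matches Aurora
  - task 2 (Implement): project_id=2 -> matches Phoenix
  - task 3 (Optimize): project_id=3 -> matches Aurora
  - task 4 (Deploy): project_id=4 -> matches Orion
  - task 5 (Design): project_id=1 -> matches Zeta
  - task 6 (Research): project_id=NULL, no match -> dropped
  - task 7 (Refactor): project_id=4 -> matches Orion
  - task 8 (Audit): project_id=3 -> matches Aurora
  - task 9 (Migrate): project_id=3 -> matches Aurora
So 1 of 9 rows is dropped.

SQL:
SELECT a.name, b.name AS project
FROM tasks a
INNER JOIN projects b ON a.project_id = b.id

Result:
name      | project
----------+--------
Review    | Aurora 
Implement | Phoenix
Optimize  | Aurora 
Deploy    | Orion  
Design    | Zeta   
Refactor  | Orion  
Audit     | Aurora 
Migrate   | Aurora 


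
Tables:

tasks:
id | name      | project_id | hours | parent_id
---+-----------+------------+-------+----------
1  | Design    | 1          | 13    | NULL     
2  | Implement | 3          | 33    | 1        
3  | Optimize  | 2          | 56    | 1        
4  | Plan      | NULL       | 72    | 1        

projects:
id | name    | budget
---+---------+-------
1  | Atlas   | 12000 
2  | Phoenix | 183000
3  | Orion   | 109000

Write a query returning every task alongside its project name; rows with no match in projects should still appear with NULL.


LEFT JOIN keeps every row from tasks (the left table); where project_id has no match in projects, the project columns become NULL. Walk through each task:
  - task 1 (Design): project_id=1 -> matches Atlas
  - task 2 (Implement): project_id=3 -> matches Orion
  - task 3 (Optimize): project_id=2 -> matches Phoenix
  - task 4 (Plan): project_id=NULL, no match -> kept with NULL
All 4 rows appear; 1 has NULL project.

SQL:
SELECT a.name, b.name AS project
FROM tasks a
LEFT JOIN projects b ON a.project_id = b.id

Result:
name      | project
----------+--------
Design    | Atlas  
Implement | Orion  
Optimize  | Phoenix
Plan      | NULL   


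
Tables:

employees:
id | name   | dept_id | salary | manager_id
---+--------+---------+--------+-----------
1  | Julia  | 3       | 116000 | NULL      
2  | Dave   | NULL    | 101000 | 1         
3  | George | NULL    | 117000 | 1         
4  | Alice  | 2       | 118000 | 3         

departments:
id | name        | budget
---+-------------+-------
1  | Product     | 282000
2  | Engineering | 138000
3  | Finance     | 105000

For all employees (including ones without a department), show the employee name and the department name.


LEFT JOIN keeps every row from employees (the left table); where dept_id has no match in departments, the department columns become NULL. Walk through each employee:
  - employee 1 (Julia): dept_id=3 -> matches Finance
  - employee 2 (Dave): dept_id=NULL, no match -> kept with NULL
  - employee 3 (George): dept_id=NULL, no match -> kept with NULL
  - employee 4 (Alice): dept_id=2 -> matches Engineering
All 4 rows appear; 2 have NULL department.

SQL:
SELECT a.name, b.name AS department
FROM employees a
LEFT JOIN departments b ON a.dept_id = b.id

Result:
name   | department 
-------+------------
Julia  | Finance    
Dave   | NULL       
George | NULL       
Alice  | Engineering


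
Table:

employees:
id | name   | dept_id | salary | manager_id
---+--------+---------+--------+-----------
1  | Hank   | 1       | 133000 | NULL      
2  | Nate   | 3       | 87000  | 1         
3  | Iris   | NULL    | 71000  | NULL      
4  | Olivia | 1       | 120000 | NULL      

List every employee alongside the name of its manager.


This is a self-join: employees is joined to a second copy of itself, matching each row's manager_id to another row's id. Use LEFT JOIN so rows with manager_id=NULL are kept.
  - employee 1 (Hank): manager_id=NULL -> NULL
  - employee 2 (Nate): manager_id=1 -> Hank
  - employee 3 (Iris): manager_id=NULL -> NULL
  - employee 4 (Olivia): manager_id=NULL -> NULL

SQL:
SELECT a.name AS item, b.name AS manager
FROM employees a
LEFT JOIN employees b ON a.manager_id = b.id

Result:
item   | manager
-------+--------
Hank   | NULL   
Nate   | Hank   
Iris   | NULL   
Olivia | NULL   
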